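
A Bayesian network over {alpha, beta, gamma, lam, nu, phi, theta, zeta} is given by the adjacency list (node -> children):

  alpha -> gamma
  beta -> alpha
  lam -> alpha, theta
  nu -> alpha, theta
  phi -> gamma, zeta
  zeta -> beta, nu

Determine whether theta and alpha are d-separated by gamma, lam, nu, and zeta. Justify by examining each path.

Enumerating the 4 paths from theta to alpha and testing each for blocking by {gamma, lam, nu, zeta}:
Path 1: theta ← nu → alpha
  nu is a fork here and nu is conditioned on, so the path is blocked at nu.
Path 2: theta ← nu ← zeta ← phi → gamma ← alpha
  nu is a chain here and nu is conditioned on, so the path is blocked at nu.
Path 3: theta ← nu ← zeta → beta → alpha
  nu is a chain here and nu is conditioned on, so the path is blocked at nu.
Path 4: theta ← lam → alpha
  lam is a fork here and lam is conditioned on, so the path is blocked at lam.
All paths are blocked; theta ⊥ alpha | {gamma, lam, nu, zeta} holds.

Yes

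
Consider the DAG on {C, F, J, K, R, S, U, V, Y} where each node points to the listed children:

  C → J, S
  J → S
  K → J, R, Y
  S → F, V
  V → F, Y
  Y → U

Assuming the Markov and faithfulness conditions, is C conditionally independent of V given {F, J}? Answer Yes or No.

No

6 paths connect C and V; each must be blocked for d-separation to hold:
Path 1: C → J ← K → Y ← V
  Y is a collider here and neither Y nor any of its descendants is conditioned on, so the collider stays closed — the path is blocked at Y.
Path 2: C → J → S → V
  J is a chain here and J is conditioned on, so the path is blocked at J.
Path 3: C → J → S → F ← V
  J is a chain here and J is conditioned on, so the path is blocked at J.
Path 4: C → S → V
  S is a chain and S is not conditioned on — no node blocks this path, so it is active.
Path 5: C → S ← J ← K → Y ← V
  J is a chain here and J is conditioned on, so the path is blocked at J.
Path 6: C → S → F ← V
  S is a chain and S is not conditioned on; F is a collider and F is conditioned on, which opens it — no node blocks this path, so it is active.
At least one path is unblocked, so d-separation fails.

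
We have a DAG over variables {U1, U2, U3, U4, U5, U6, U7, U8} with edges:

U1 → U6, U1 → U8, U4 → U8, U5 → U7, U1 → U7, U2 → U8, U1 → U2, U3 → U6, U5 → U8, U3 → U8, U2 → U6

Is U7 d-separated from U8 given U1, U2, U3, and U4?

6 paths connect U7 and U8; each must be blocked for d-separation to hold:
  1. U7 ← U5 → U8 — U5:fork[open] ⇒ active
  2. U7 ← U1 → U2 → U6 ← U3 → U8 — U1:fork[blocks]; U2:chain[blocks]; U6:collider[blocks]; U3:fork[blocks] ⇒ blocked
  3. U7 ← U1 → U2 → U8 — U1:fork[blocks]; U2:chain[blocks] ⇒ blocked
  4. U7 ← U1 → U6 ← U2 → U8 — U1:fork[blocks]; U6:collider[blocks]; U2:fork[blocks] ⇒ blocked
  5. U7 ← U1 → U6 ← U3 → U8 — U1:fork[blocks]; U6:collider[blocks]; U3:fork[blocks] ⇒ blocked
  6. U7 ← U1 → U8 — U1:fork[blocks] ⇒ blocked
At least one path is unblocked, so d-separation fails.

No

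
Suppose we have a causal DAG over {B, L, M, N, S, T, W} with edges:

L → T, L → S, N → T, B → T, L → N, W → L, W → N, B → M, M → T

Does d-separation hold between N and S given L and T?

Enumerating the 3 paths from N to S and testing each for blocking by {L, T}:
Path 1: N ← W → L → S
  L is a chain here and L is conditioned on, so the path is blocked at L.
Path 2: N → T ← L → S
  L is a fork here and L is conditioned on, so the path is blocked at L.
Path 3: N ← L → S
  L is a fork here and L is conditioned on, so the path is blocked at L.
All paths are blocked; N ⊥ S | {L, T} holds.

Yes — N and S are d-separated given {L, T}.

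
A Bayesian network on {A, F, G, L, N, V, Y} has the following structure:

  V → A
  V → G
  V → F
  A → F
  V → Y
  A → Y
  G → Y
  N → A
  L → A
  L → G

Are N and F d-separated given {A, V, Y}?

Yes

Enumerating the 6 paths from N to F and testing each for blocking by {A, V, Y}:
Path 1: N → A ← L → G → Y ← V → F
  V is a fork here and V is conditioned on, so the path is blocked at V.
Path 2: N → A ← L → G ← V → F
  V is a fork here and V is conditioned on, so the path is blocked at V.
Path 3: N → A → Y ← G ← V → F
  A is a chain here and A is conditioned on, so the path is blocked at A.
Path 4: N → A → Y ← V → F
  A is a chain here and A is conditioned on, so the path is blocked at A.
Path 5: N → A → F
  A is a chain here and A is conditioned on, so the path is blocked at A.
Path 6: N → A ← V → F
  V is a fork here and V is conditioned on, so the path is blocked at V.
All paths are blocked; N ⊥ F | {A, V, Y} holds.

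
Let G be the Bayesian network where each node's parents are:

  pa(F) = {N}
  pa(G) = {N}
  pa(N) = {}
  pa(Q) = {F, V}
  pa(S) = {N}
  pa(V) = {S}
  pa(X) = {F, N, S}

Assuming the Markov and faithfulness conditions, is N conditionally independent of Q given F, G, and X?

No

6 paths connect N and Q; each must be blocked for d-separation to hold:
  1. N → X ← F → Q — X:collider[open]; F:fork[blocks] ⇒ blocked
  2. N → X ← S → V → Q — X:collider[open]; S:fork[open]; V:chain[open] ⇒ active
  3. N → F → X ← S → V → Q — F:chain[blocks]; X:collider[open]; S:fork[open]; V:chain[open] ⇒ blocked
  4. N → F → Q — F:chain[blocks] ⇒ blocked
  5. N → S → X ← F → Q — S:chain[open]; X:collider[open]; F:fork[blocks] ⇒ blocked
  6. N → S → V → Q — S:chain[open]; V:chain[open] ⇒ active
Because an active path exists, N and Q are not d-separated.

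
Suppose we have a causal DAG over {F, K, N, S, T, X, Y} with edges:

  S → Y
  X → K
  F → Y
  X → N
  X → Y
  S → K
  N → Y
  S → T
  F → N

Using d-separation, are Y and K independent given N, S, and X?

Yes

There are 4 undirected paths between Y and K; checking each against the conditioning set {N, S, X}:
Path 1: Y ← N ← X → K
  N is a chain here and N is conditioned on, so the path is blocked at N.
Path 2: Y ← X → K
  X is a fork here and X is conditioned on, so the path is blocked at X.
Path 3: Y ← S → K
  S is a fork here and S is conditioned on, so the path is blocked at S.
Path 4: Y ← F → N ← X → K
  X is a fork here and X is conditioned on, so the path is blocked at X.
Every path is blocked, so Y and K are d-separated given {N, S, X}.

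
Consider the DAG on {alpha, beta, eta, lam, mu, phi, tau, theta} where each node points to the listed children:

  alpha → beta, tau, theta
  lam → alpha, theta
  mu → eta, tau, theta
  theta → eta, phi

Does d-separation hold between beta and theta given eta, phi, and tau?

No

There are 4 undirected paths between beta and theta; checking each against the conditioning set {eta, phi, tau}:
  1. beta ← alpha ← lam → theta — alpha:chain[open]; lam:fork[open] ⇒ active
  2. beta ← alpha → tau ← mu → theta — alpha:fork[open]; tau:collider[open]; mu:fork[open] ⇒ active
  3. beta ← alpha → tau ← mu → eta ← theta — alpha:fork[open]; tau:collider[open]; mu:fork[open]; eta:collider[open] ⇒ active
  4. beta ← alpha → theta — alpha:fork[open] ⇒ active
At least one path is unblocked, so d-separation fails.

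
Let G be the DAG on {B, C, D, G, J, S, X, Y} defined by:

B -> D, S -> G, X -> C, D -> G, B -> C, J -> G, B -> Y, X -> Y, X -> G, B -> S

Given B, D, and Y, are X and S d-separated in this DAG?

We examine all 6 paths between X and S:
Path 1: X → Y ← B → D → G ← S
  B is a fork here and B is conditioned on, so the path is blocked at B.
Path 2: X → Y ← B → S
  B is a fork here and B is conditioned on, so the path is blocked at B.
Path 3: X → G ← D ← B → S
  G is a collider here and neither G nor any of its descendants is conditioned on, so the collider stays closed — the path is blocked at G.
Path 4: X → G ← S
  G is a collider here and neither G nor any of its descendants is conditioned on, so the collider stays closed — the path is blocked at G.
Path 5: X → C ← B → D → G ← S
  C is a collider here and neither C nor any of its descendants is conditioned on, so the collider stays closed — the path is blocked at C.
Path 6: X → C ← B → S
  C is a collider here and neither C nor any of its descendants is conditioned on, so the collider stays closed — the path is blocked at C.
All paths are blocked; X ⊥ S | {B, D, Y} holds.

Yes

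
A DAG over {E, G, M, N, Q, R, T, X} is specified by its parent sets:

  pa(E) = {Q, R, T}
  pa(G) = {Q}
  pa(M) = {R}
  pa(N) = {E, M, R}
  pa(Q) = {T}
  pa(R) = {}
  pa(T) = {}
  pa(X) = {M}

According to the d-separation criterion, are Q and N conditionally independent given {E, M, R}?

Yes

We examine all 6 paths between Q and N:
Path 1: Q → E → N
  E is a chain here and E is conditioned on, so the path is blocked at E.
Path 2: Q → E ← R → N
  R is a fork here and R is conditioned on, so the path is blocked at R.
Path 3: Q → E ← R → M → N
  R is a fork here and R is conditioned on, so the path is blocked at R.
Path 4: Q ← T → E → N
  E is a chain here and E is conditioned on, so the path is blocked at E.
Path 5: Q ← T → E ← R → N
  R is a fork here and R is conditioned on, so the path is blocked at R.
Path 6: Q ← T → E ← R → M → N
  R is a fork here and R is conditioned on, so the path is blocked at R.
All paths are blocked; Q ⊥ N | {E, M, R} holds.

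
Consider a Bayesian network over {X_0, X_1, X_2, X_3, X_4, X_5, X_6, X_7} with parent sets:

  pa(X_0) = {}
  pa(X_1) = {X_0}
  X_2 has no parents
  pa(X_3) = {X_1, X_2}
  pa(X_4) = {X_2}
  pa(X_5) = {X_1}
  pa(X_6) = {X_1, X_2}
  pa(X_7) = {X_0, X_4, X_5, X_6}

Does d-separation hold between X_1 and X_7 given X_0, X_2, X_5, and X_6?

Yes

6 paths connect X_1 and X_7; each must be blocked for d-separation to hold:
Path 1: X_1 ← X_0 → X_7
  X_0 is a fork here and X_0 is conditioned on, so the path is blocked at X_0.
Path 2: X_1 → X_5 → X_7
  X_5 is a chain here and X_5 is conditioned on, so the path is blocked at X_5.
Path 3: X_1 → X_6 ← X_2 → X_4 → X_7
  X_2 is a fork here and X_2 is conditioned on, so the path is blocked at X_2.
Path 4: X_1 → X_6 → X_7
  X_6 is a chain here and X_6 is conditioned on, so the path is blocked at X_6.
Path 5: X_1 → X_3 ← X_2 → X_4 → X_7
  X_3 is a collider here and neither X_3 nor any of its descendants is conditioned on, so the collider stays closed — the path is blocked at X_3.
Path 6: X_1 → X_3 ← X_2 → X_6 → X_7
  X_3 is a collider here and neither X_3 nor any of its descendants is conditioned on, so the collider stays closed — the path is blocked at X_3.
Since every path is blocked, d-separation holds.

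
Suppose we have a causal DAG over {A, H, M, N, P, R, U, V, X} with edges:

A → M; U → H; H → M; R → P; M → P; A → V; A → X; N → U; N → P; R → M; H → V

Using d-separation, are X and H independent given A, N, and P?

Yes

Enumerating the 4 paths from X to H and testing each for blocking by {A, N, P}:
Path 1: X ← A → V ← H
  A is a fork here and A is conditioned on, so the path is blocked at A.
Path 2: X ← A → M ← R → P ← N → U → H
  A is a fork here and A is conditioned on, so the path is blocked at A.
Path 3: X ← A → M ← H
  A is a fork here and A is conditioned on, so the path is blocked at A.
Path 4: X ← A → M → P ← N → U → H
  A is a fork here and A is conditioned on, so the path is blocked at A.
Since every path is blocked, d-separation holds.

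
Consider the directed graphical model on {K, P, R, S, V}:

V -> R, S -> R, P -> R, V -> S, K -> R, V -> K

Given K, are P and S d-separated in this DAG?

Yes — P and S are d-separated given {K}.

There are 3 undirected paths between P and S; checking each against the conditioning set {K}:
  1. P → R ← V → S — R:collider[blocks]; V:fork[open] ⇒ blocked
  2. P → R ← K ← V → S — R:collider[blocks]; K:chain[blocks]; V:fork[open] ⇒ blocked
  3. P → R ← S — R:collider[blocks] ⇒ blocked
Every path is blocked, so P and S are d-separated given {K}.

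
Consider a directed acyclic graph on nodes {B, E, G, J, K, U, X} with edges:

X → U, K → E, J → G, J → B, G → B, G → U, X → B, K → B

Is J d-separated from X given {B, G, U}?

No — J and X are not d-separated given {B, G, U}.

Enumerating the 4 paths from J to X and testing each for blocking by {B, G, U}:
Path 1: J → G → U ← X
  G is a chain here and G is conditioned on, so the path is blocked at G.
Path 2: J → G → B ← X
  G is a chain here and G is conditioned on, so the path is blocked at G.
Path 3: J → B ← G → U ← X
  G is a fork here and G is conditioned on, so the path is blocked at G.
Path 4: J → B ← X
  B is a collider and B is conditioned on, which opens it — no node blocks this path, so it is active.
At least one path is unblocked, so d-separation fails.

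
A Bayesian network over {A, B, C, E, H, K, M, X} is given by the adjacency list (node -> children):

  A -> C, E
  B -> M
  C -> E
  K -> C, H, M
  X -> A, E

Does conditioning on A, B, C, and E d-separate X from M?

Yes

Enumerating the 4 paths from X to M and testing each for blocking by {A, B, C, E}:
Path 1: X → E ← C ← K → M
  C is a chain here and C is conditioned on, so the path is blocked at C.
Path 2: X → E ← A → C ← K → M
  A is a fork here and A is conditioned on, so the path is blocked at A.
Path 3: X → A → C ← K → M
  A is a chain here and A is conditioned on, so the path is blocked at A.
Path 4: X → A → E ← C ← K → M
  A is a chain here and A is conditioned on, so the path is blocked at A.
Since every path is blocked, d-separation holds.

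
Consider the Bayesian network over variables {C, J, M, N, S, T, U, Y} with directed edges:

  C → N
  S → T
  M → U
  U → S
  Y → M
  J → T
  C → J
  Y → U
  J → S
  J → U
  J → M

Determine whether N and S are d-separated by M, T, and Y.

No

We examine all 5 paths between N and S:
Path 1: N ← C → J → T ← S
  C is a fork and C is not conditioned on; J is a chain and J is not conditioned on; T is a collider and T is conditioned on, which opens it — no node blocks this path, so it is active.
Path 2: N ← C → J → M → U → S
  M is a chain here and M is conditioned on, so the path is blocked at M.
Path 3: N ← C → J → M ← Y → U → S
  Y is a fork here and Y is conditioned on, so the path is blocked at Y.
Path 4: N ← C → J → U → S
  C is a fork and C is not conditioned on; J is a chain and J is not conditioned on; U is a chain and U is not conditioned on — no node blocks this path, so it is active.
Path 5: N ← C → J → S
  C is a fork and C is not conditioned on; J is a chain and J is not conditioned on — no node blocks this path, so it is active.
Since the path N ← C → J → T ← S is active, N and S are not d-separated given {M, T, Y}.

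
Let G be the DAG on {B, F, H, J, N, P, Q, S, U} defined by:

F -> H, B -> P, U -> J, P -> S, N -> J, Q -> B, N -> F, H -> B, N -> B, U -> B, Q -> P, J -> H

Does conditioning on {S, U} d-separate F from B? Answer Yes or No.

We examine all 6 paths between F and B:
Path 1: F → H → B
  H is a chain and H is not conditioned on — no node blocks this path, so it is active.
Path 2: F → H ← J ← U → B
  U is a fork here and U is conditioned on, so the path is blocked at U.
Path 3: F → H ← J ← N → B
  H is a collider and its descendant S is conditioned on, which opens it; J is a chain and J is not conditioned on; N is a fork and N is not conditioned on — no node blocks this path, so it is active.
Path 4: F ← N → B
  N is a fork and N is not conditioned on — no node blocks this path, so it is active.
Path 5: F ← N → J ← U → B
  U is a fork here and U is conditioned on, so the path is blocked at U.
Path 6: F ← N → J → H → B
  N is a fork and N is not conditioned on; J is a chain and J is not conditioned on; H is a chain and H is not conditioned on — no node blocks this path, so it is active.
Because an active path exists, F and B are not d-separated.

No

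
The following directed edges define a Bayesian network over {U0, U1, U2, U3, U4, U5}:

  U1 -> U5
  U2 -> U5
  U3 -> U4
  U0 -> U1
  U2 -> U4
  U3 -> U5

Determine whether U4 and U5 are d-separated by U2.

2 paths connect U4 and U5; each must be blocked for d-separation to hold:
  1. U4 ← U2 → U5 — U2:fork[blocks] ⇒ blocked
  2. U4 ← U3 → U5 — U3:fork[open] ⇒ active
Since the path U4 ← U3 → U5 is active, U4 and U5 are not d-separated given {U2}.

No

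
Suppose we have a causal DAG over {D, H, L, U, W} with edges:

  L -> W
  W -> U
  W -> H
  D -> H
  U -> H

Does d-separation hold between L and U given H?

No

2 paths connect L and U; each must be blocked for d-separation to hold:
Path 1: L → W → H ← U
  W is a chain and W is not conditioned on; H is a collider and H is conditioned on, which opens it — no node blocks this path, so it is active.
Path 2: L → W → U
  W is a chain and W is not conditioned on — no node blocks this path, so it is active.
Since the path L → W → H ← U is active, L and U are not d-separated given {H}.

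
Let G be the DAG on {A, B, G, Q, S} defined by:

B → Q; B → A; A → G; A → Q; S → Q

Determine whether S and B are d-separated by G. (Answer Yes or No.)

Yes

We examine all 2 paths between S and B:
Path 1: S → Q ← B
  Q is a collider here and neither Q nor any of its descendants is conditioned on, so the collider stays closed — the path is blocked at Q.
Path 2: S → Q ← A ← B
  Q is a collider here and neither Q nor any of its descendants is conditioned on, so the collider stays closed — the path is blocked at Q.
Since every path is blocked, d-separation holds.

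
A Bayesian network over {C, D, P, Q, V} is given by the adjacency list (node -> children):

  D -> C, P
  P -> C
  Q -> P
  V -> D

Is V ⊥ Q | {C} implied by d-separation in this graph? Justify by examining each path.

We examine all 2 paths between V and Q:
Path 1: V → D → P ← Q
  D is a chain and D is not conditioned on; P is a collider and its descendant C is conditioned on, which opens it — no node blocks this path, so it is active.
Path 2: V → D → C ← P ← Q
  D is a chain and D is not conditioned on; C is a collider and C is conditioned on, which opens it; P is a chain and P is not conditioned on — no node blocks this path, so it is active.
Since the path V → D → P ← Q is active, V and Q are not d-separated given {C}.

No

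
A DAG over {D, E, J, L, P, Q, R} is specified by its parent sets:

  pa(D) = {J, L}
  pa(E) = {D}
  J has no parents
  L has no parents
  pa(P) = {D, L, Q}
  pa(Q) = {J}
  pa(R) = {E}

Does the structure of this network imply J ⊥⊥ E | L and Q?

Enumerating the 3 paths from J to E and testing each for blocking by {L, Q}:
Path 1: J → Q → P ← L → D → E
  Q is a chain here and Q is conditioned on, so the path is blocked at Q.
Path 2: J → Q → P ← D → E
  Q is a chain here and Q is conditioned on, so the path is blocked at Q.
Path 3: J → D → E
  D is a chain and D is not conditioned on — no node blocks this path, so it is active.
At least one path is unblocked, so d-separation fails.

No — J and E are not d-separated given {L, Q}.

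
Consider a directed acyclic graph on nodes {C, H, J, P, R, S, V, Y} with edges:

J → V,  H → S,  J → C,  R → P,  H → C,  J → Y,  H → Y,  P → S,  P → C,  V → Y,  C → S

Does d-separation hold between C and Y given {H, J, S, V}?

Yes — C and Y are d-separated given {H, J, S, V}.

There are 5 undirected paths between C and Y; checking each against the conditioning set {H, J, S, V}:
Path 1: C ← J → Y
  J is a fork here and J is conditioned on, so the path is blocked at J.
Path 2: C ← J → V → Y
  J is a fork here and J is conditioned on, so the path is blocked at J.
Path 3: C ← P → S ← H → Y
  H is a fork here and H is conditioned on, so the path is blocked at H.
Path 4: C → S ← H → Y
  H is a fork here and H is conditioned on, so the path is blocked at H.
Path 5: C ← H → Y
  H is a fork here and H is conditioned on, so the path is blocked at H.
All paths are blocked; C ⊥ Y | {H, J, S, V} holds.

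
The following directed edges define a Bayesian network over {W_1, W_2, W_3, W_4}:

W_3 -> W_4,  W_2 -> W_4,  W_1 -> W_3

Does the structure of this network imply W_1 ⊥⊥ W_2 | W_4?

No — W_1 and W_2 are not d-separated given {W_4}.

Only one path connects W_1 and W_2:
Path 1: W_1 → W_3 → W_4 ← W_2
  W_3 is a chain and W_3 is not conditioned on; W_4 is a collider and W_4 is conditioned on, which opens it — no node blocks this path, so it is active.
Since the path W_1 → W_3 → W_4 ← W_2 is active, W_1 and W_2 are not d-separated given {W_4}.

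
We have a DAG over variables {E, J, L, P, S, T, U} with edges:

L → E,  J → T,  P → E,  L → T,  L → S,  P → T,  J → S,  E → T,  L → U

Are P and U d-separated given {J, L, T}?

There are 6 undirected paths between P and U; checking each against the conditioning set {J, L, T}:
Path 1: P → T ← J → S ← L → U
  J is a fork here and J is conditioned on, so the path is blocked at J.
Path 2: P → T ← E ← L → U
  L is a fork here and L is conditioned on, so the path is blocked at L.
Path 3: P → T ← L → U
  L is a fork here and L is conditioned on, so the path is blocked at L.
Path 4: P → E → T ← J → S ← L → U
  J is a fork here and J is conditioned on, so the path is blocked at J.
Path 5: P → E → T ← L → U
  L is a fork here and L is conditioned on, so the path is blocked at L.
Path 6: P → E ← L → U
  L is a fork here and L is conditioned on, so the path is blocked at L.
Every path is blocked, so P and U are d-separated given {J, L, T}.

Yes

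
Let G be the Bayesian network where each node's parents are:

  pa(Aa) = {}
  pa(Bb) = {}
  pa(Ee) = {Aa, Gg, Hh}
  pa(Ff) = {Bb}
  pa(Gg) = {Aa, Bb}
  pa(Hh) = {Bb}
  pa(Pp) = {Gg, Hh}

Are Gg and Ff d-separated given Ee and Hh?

4 paths connect Gg and Ff; each must be blocked for d-separation to hold:
Path 1: Gg → Pp ← Hh ← Bb → Ff
  Pp is a collider here and neither Pp nor any of its descendants is conditioned on, so the collider stays closed — the path is blocked at Pp.
Path 2: Gg ← Aa → Ee ← Hh ← Bb → Ff
  Hh is a chain here and Hh is conditioned on, so the path is blocked at Hh.
Path 3: Gg ← Bb → Ff
  Bb is a fork and Bb is not conditioned on — no node blocks this path, so it is active.
Path 4: Gg → Ee ← Hh ← Bb → Ff
  Hh is a chain here and Hh is conditioned on, so the path is blocked at Hh.
At least one path is unblocked, so d-separation fails.

No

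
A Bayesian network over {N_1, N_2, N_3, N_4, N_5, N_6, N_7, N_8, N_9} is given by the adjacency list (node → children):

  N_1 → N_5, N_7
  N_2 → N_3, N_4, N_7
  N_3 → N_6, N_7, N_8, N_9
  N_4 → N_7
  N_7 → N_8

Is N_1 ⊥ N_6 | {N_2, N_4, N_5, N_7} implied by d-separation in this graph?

Enumerating the 4 paths from N_1 to N_6 and testing each for blocking by {N_2, N_4, N_5, N_7}:
  1. N_1 → N_7 ← N_4 ← N_2 → N_3 → N_6 — N_7:collider[open]; N_4:chain[blocks]; N_2:fork[blocks]; N_3:chain[open] ⇒ blocked
  2. N_1 → N_7 ← N_3 → N_6 — N_7:collider[open]; N_3:fork[open] ⇒ active
  3. N_1 → N_7 → N_8 ← N_3 → N_6 — N_7:chain[blocks]; N_8:collider[blocks]; N_3:fork[open] ⇒ blocked
  4. N_1 → N_7 ← N_2 → N_3 → N_6 — N_7:collider[open]; N_2:fork[blocks]; N_3:chain[open] ⇒ blocked
Because an active path exists, N_1 and N_6 are not d-separated.

No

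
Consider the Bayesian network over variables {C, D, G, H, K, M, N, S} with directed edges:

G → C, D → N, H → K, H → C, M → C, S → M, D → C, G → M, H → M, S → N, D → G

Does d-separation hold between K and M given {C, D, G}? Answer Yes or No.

No — K and M are not d-separated given {C, D, G}.

There are 6 undirected paths between K and M; checking each against the conditioning set {C, D, G}:
Path 1: K ← H → M
  H is a fork and H is not conditioned on — no node blocks this path, so it is active.
Path 2: K ← H → C ← M
  H is a fork and H is not conditioned on; C is a collider and C is conditioned on, which opens it — no node blocks this path, so it is active.
Path 3: K ← H → C ← G → M
  G is a fork here and G is conditioned on, so the path is blocked at G.
Path 4: K ← H → C ← G ← D → N ← S → M
  G is a chain here and G is conditioned on, so the path is blocked at G.
Path 5: K ← H → C ← D → N ← S → M
  D is a fork here and D is conditioned on, so the path is blocked at D.
Path 6: K ← H → C ← D → G → M
  D is a fork here and D is conditioned on, so the path is blocked at D.
At least one path is unblocked, so d-separation fails.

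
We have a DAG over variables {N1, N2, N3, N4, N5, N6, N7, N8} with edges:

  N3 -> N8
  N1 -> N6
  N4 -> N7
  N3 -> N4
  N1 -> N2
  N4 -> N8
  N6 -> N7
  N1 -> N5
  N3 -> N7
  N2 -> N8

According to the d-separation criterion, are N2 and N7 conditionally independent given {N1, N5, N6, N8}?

No — N2 and N7 are not d-separated given {N1, N5, N6, N8}.

There are 5 undirected paths between N2 and N7; checking each against the conditioning set {N1, N5, N6, N8}:
  1. N2 ← N1 → N6 → N7 — N1:fork[blocks]; N6:chain[blocks] ⇒ blocked
  2. N2 → N8 ← N4 → N7 — N8:collider[open]; N4:fork[open] ⇒ active
  3. N2 → N8 ← N4 ← N3 → N7 — N8:collider[open]; N4:chain[open]; N3:fork[open] ⇒ active
  4. N2 → N8 ← N3 → N4 → N7 — N8:collider[open]; N3:fork[open]; N4:chain[open] ⇒ active
  5. N2 → N8 ← N3 → N7 — N8:collider[open]; N3:fork[open] ⇒ active
Because an active path exists, N2 and N7 are not d-separated.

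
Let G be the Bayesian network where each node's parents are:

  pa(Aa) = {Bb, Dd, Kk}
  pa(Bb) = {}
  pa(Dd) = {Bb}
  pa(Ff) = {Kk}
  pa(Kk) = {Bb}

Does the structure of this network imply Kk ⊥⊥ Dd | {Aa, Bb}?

We examine all 4 paths between Kk and Dd:
  1. Kk ← Bb → Aa ← Dd — Bb:fork[blocks]; Aa:collider[open] ⇒ blocked
  2. Kk ← Bb → Dd — Bb:fork[blocks] ⇒ blocked
  3. Kk → Aa ← Bb → Dd — Aa:collider[open]; Bb:fork[blocks] ⇒ blocked
  4. Kk → Aa ← Dd — Aa:collider[open] ⇒ active
Since the path Kk → Aa ← Dd is active, Kk and Dd are not d-separated given {Aa, Bb}.

No — Kk and Dd are not d-separated given {Aa, Bb}.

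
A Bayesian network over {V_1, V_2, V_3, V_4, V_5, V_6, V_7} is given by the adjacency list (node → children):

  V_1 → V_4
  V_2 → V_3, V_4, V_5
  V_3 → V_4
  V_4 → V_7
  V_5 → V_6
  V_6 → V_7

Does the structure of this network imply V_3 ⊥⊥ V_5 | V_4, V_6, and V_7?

There are 4 undirected paths between V_3 and V_5; checking each against the conditioning set {V_4, V_6, V_7}:
Path 1: V_3 ← V_2 → V_4 → V_7 ← V_6 ← V_5
  V_4 is a chain here and V_4 is conditioned on, so the path is blocked at V_4.
Path 2: V_3 ← V_2 → V_5
  V_2 is a fork and V_2 is not conditioned on — no node blocks this path, so it is active.
Path 3: V_3 → V_4 ← V_2 → V_5
  V_4 is a collider and V_4 is conditioned on, which opens it; V_2 is a fork and V_2 is not conditioned on — no node blocks this path, so it is active.
Path 4: V_3 → V_4 → V_7 ← V_6 ← V_5
  V_4 is a chain here and V_4 is conditioned on, so the path is blocked at V_4.
At least one path is unblocked, so d-separation fails.

No — V_3 and V_5 are not d-separated given {V_4, V_6, V_7}.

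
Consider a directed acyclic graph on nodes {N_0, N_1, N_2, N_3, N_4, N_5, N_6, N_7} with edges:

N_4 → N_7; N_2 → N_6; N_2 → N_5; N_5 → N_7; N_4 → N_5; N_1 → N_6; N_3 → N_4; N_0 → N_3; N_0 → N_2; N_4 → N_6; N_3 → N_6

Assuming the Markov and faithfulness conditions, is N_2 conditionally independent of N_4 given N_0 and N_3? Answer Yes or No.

Enumerating the 6 paths from N_2 to N_4 and testing each for blocking by {N_0, N_3}:
  1. N_2 → N_5 → N_7 ← N_4 — N_5:chain[open]; N_7:collider[blocks] ⇒ blocked
  2. N_2 → N_5 ← N_4 — N_5:collider[blocks] ⇒ blocked
  3. N_2 ← N_0 → N_3 → N_4 — N_0:fork[blocks]; N_3:chain[blocks] ⇒ blocked
  4. N_2 ← N_0 → N_3 → N_6 ← N_4 — N_0:fork[blocks]; N_3:chain[blocks]; N_6:collider[blocks] ⇒ blocked
  5. N_2 → N_6 ← N_4 — N_6:collider[blocks] ⇒ blocked
  6. N_2 → N_6 ← N_3 → N_4 — N_6:collider[blocks]; N_3:fork[blocks] ⇒ blocked
All paths are blocked; N_2 ⊥ N_4 | {N_0, N_3} holds.

Yes — N_2 and N_4 are d-separated given {N_0, N_3}.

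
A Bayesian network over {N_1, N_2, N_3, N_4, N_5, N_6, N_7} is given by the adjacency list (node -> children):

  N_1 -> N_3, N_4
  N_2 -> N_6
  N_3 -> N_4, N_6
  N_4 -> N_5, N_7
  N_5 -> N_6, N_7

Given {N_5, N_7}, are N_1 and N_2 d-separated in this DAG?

Enumerating the 6 paths from N_1 to N_2 and testing each for blocking by {N_5, N_7}:
  1. N_1 → N_3 → N_6 ← N_2 — N_3:chain[open]; N_6:collider[blocks] ⇒ blocked
  2. N_1 → N_3 → N_4 → N_5 → N_6 ← N_2 — N_3:chain[open]; N_4:chain[open]; N_5:chain[blocks]; N_6:collider[blocks] ⇒ blocked
  3. N_1 → N_3 → N_4 → N_7 ← N_5 → N_6 ← N_2 — N_3:chain[open]; N_4:chain[open]; N_7:collider[open]; N_5:fork[blocks]; N_6:collider[blocks] ⇒ blocked
  4. N_1 → N_4 → N_5 → N_6 ← N_2 — N_4:chain[open]; N_5:chain[blocks]; N_6:collider[blocks] ⇒ blocked
  5. N_1 → N_4 → N_7 ← N_5 → N_6 ← N_2 — N_4:chain[open]; N_7:collider[open]; N_5:fork[blocks]; N_6:collider[blocks] ⇒ blocked
  6. N_1 → N_4 ← N_3 → N_6 ← N_2 — N_4:collider[open]; N_3:fork[open]; N_6:collider[blocks] ⇒ blocked
All paths are blocked; N_1 ⊥ N_2 | {N_5, N_7} holds.

Yes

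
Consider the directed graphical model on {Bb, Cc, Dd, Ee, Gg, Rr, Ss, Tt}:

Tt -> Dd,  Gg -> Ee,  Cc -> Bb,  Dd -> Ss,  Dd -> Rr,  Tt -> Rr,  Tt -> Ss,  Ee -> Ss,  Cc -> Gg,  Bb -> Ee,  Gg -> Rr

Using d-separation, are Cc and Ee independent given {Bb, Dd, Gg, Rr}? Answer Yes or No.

Yes

Enumerating the 6 paths from Cc to Ee and testing each for blocking by {Bb, Dd, Gg, Rr}:
  1. Cc → Gg → Rr ← Tt → Ss ← Ee — Gg:chain[blocks]; Rr:collider[open]; Tt:fork[open]; Ss:collider[blocks] ⇒ blocked
  2. Cc → Gg → Rr ← Tt → Dd → Ss ← Ee — Gg:chain[blocks]; Rr:collider[open]; Tt:fork[open]; Dd:chain[blocks]; Ss:collider[blocks] ⇒ blocked
  3. Cc → Gg → Rr ← Dd → Ss ← Ee — Gg:chain[blocks]; Rr:collider[open]; Dd:fork[blocks]; Ss:collider[blocks] ⇒ blocked
  4. Cc → Gg → Rr ← Dd ← Tt → Ss ← Ee — Gg:chain[blocks]; Rr:collider[open]; Dd:chain[blocks]; Tt:fork[open]; Ss:collider[blocks] ⇒ blocked
  5. Cc → Gg → Ee — Gg:chain[blocks] ⇒ blocked
  6. Cc → Bb → Ee — Bb:chain[blocks] ⇒ blocked
Every path is blocked, so Cc and Ee are d-separated given {Bb, Dd, Gg, Rr}.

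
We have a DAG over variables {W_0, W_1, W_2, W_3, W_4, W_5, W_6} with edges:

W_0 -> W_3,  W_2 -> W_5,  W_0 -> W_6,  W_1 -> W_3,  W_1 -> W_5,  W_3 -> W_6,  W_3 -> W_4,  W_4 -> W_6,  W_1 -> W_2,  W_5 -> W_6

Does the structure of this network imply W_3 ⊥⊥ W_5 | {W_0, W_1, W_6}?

No

We examine all 5 paths between W_3 and W_5:
  1. W_3 ← W_0 → W_6 ← W_5 — W_0:fork[blocks]; W_6:collider[open] ⇒ blocked
  2. W_3 → W_6 ← W_5 — W_6:collider[open] ⇒ active
  3. W_3 ← W_1 → W_5 — W_1:fork[blocks] ⇒ blocked
  4. W_3 ← W_1 → W_2 → W_5 — W_1:fork[blocks]; W_2:chain[open] ⇒ blocked
  5. W_3 → W_4 → W_6 ← W_5 — W_4:chain[open]; W_6:collider[open] ⇒ active
Since the path W_3 → W_6 ← W_5 is active, W_3 and W_5 are not d-separated given {W_0, W_1, W_6}.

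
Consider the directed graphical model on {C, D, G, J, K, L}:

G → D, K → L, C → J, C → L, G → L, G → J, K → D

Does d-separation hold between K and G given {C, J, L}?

We examine all 3 paths between K and G:
Path 1: K → D ← G
  D is a collider here and neither D nor any of its descendants is conditioned on, so the collider stays closed — the path is blocked at D.
Path 2: K → L ← G
  L is a collider and L is conditioned on, which opens it — no node blocks this path, so it is active.
Path 3: K → L ← C → J ← G
  C is a fork here and C is conditioned on, so the path is blocked at C.
At least one path is unblocked, so d-separation fails.

No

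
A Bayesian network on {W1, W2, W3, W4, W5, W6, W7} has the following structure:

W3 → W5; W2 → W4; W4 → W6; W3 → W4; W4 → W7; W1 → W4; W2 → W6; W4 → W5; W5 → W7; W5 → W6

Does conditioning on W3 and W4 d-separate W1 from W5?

Yes

There are 5 undirected paths between W1 and W5; checking each against the conditioning set {W3, W4}:
  1. W1 → W4 ← W2 → W6 ← W5 — W4:collider[open]; W2:fork[open]; W6:collider[blocks] ⇒ blocked
  2. W1 → W4 → W5 — W4:chain[blocks] ⇒ blocked
  3. W1 → W4 → W6 ← W5 — W4:chain[blocks]; W6:collider[blocks] ⇒ blocked
  4. W1 → W4 → W7 ← W5 — W4:chain[blocks]; W7:collider[blocks] ⇒ blocked
  5. W1 → W4 ← W3 → W5 — W4:collider[open]; W3:fork[blocks] ⇒ blocked
All paths are blocked; W1 ⊥ W5 | {W3, W4} holds.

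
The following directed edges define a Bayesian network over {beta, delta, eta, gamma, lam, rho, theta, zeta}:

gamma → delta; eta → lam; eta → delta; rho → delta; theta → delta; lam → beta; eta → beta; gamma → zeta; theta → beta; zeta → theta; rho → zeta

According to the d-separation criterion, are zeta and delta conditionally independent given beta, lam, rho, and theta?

No

There are 5 undirected paths between zeta and delta; checking each against the conditioning set {beta, lam, rho, theta}:
Path 1: zeta ← gamma → delta
  gamma is a fork and gamma is not conditioned on — no node blocks this path, so it is active.
Path 2: zeta ← rho → delta
  rho is a fork here and rho is conditioned on, so the path is blocked at rho.
Path 3: zeta → theta → beta ← eta → delta
  theta is a chain here and theta is conditioned on, so the path is blocked at theta.
Path 4: zeta → theta → beta ← lam ← eta → delta
  theta is a chain here and theta is conditioned on, so the path is blocked at theta.
Path 5: zeta → theta → delta
  theta is a chain here and theta is conditioned on, so the path is blocked at theta.
Because an active path exists, zeta and delta are not d-separated.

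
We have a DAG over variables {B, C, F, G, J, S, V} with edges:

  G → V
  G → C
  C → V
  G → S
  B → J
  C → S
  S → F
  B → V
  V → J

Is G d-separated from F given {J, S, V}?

Yes

Enumerating the 3 paths from G to F and testing each for blocking by {J, S, V}:
Path 1: G → V ← C → S → F
  S is a chain here and S is conditioned on, so the path is blocked at S.
Path 2: G → S → F
  S is a chain here and S is conditioned on, so the path is blocked at S.
Path 3: G → C → S → F
  S is a chain here and S is conditioned on, so the path is blocked at S.
All paths are blocked; G ⊥ F | {J, S, V} holds.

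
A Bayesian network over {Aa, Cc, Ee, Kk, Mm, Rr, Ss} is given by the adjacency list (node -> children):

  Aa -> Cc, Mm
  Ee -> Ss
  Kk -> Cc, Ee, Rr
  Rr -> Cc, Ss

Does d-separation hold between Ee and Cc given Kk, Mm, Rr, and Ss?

Enumerating the 4 paths from Ee to Cc and testing each for blocking by {Kk, Mm, Rr, Ss}:
  1. Ee → Ss ← Rr → Cc — Ss:collider[open]; Rr:fork[blocks] ⇒ blocked
  2. Ee → Ss ← Rr ← Kk → Cc — Ss:collider[open]; Rr:chain[blocks]; Kk:fork[blocks] ⇒ blocked
  3. Ee ← Kk → Cc — Kk:fork[blocks] ⇒ blocked
  4. Ee ← Kk → Rr → Cc — Kk:fork[blocks]; Rr:chain[blocks] ⇒ blocked
All paths are blocked; Ee ⊥ Cc | {Kk, Mm, Rr, Ss} holds.

Yes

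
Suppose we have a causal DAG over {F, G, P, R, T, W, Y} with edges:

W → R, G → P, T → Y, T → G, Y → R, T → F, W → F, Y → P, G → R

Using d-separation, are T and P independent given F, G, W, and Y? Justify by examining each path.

Yes — T and P are d-separated given {F, G, W, Y}.

Enumerating the 6 paths from T to P and testing each for blocking by {F, G, W, Y}:
Path 1: T → F ← W → R ← Y → P
  W is a fork here and W is conditioned on, so the path is blocked at W.
Path 2: T → F ← W → R ← G → P
  W is a fork here and W is conditioned on, so the path is blocked at W.
Path 3: T → Y → P
  Y is a chain here and Y is conditioned on, so the path is blocked at Y.
Path 4: T → Y → R ← G → P
  Y is a chain here and Y is conditioned on, so the path is blocked at Y.
Path 5: T → G → P
  G is a chain here and G is conditioned on, so the path is blocked at G.
Path 6: T → G → R ← Y → P
  G is a chain here and G is conditioned on, so the path is blocked at G.
Every path is blocked, so T and P are d-separated given {F, G, W, Y}.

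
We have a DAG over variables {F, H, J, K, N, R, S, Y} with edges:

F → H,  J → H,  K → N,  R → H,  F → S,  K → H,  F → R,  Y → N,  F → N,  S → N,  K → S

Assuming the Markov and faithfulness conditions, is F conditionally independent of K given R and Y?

6 paths connect F and K; each must be blocked for d-separation to hold:
Path 1: F → S ← K
  S is a collider here and neither S nor any of its descendants is conditioned on, so the collider stays closed — the path is blocked at S.
Path 2: F → S → N ← K
  N is a collider here and neither N nor any of its descendants is conditioned on, so the collider stays closed — the path is blocked at N.
Path 3: F → R → H ← K
  R is a chain here and R is conditioned on, so the path is blocked at R.
Path 4: F → N ← K
  N is a collider here and neither N nor any of its descendants is conditioned on, so the collider stays closed — the path is blocked at N.
Path 5: F → N ← S ← K
  N is a collider here and neither N nor any of its descendants is conditioned on, so the collider stays closed — the path is blocked at N.
Path 6: F → H ← K
  H is a collider here and neither H nor any of its descendants is conditioned on, so the collider stays closed — the path is blocked at H.
All paths are blocked; F ⊥ K | {R, Y} holds.

Yes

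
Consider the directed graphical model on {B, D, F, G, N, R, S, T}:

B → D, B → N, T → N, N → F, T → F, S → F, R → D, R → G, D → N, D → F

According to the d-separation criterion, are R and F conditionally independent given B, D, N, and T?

Yes

Enumerating the 5 paths from R to F and testing each for blocking by {B, D, N, T}:
  1. R → D → F — D:chain[blocks] ⇒ blocked
  2. R → D → N → F — D:chain[blocks]; N:chain[blocks] ⇒ blocked
  3. R → D → N ← T → F — D:chain[blocks]; N:collider[open]; T:fork[blocks] ⇒ blocked
  4. R → D ← B → N → F — D:collider[open]; B:fork[blocks]; N:chain[blocks] ⇒ blocked
  5. R → D ← B → N ← T → F — D:collider[open]; B:fork[blocks]; N:collider[open]; T:fork[blocks] ⇒ blocked
Since every path is blocked, d-separation holds.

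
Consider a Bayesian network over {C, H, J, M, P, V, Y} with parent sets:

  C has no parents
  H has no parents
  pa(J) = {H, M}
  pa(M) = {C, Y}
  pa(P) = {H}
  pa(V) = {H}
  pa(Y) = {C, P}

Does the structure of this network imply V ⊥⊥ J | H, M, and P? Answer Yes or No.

Enumerating the 3 paths from V to J and testing each for blocking by {H, M, P}:
  1. V ← H → J — H:fork[blocks] ⇒ blocked
  2. V ← H → P → Y ← C → M → J — H:fork[blocks]; P:chain[blocks]; Y:collider[open]; C:fork[open]; M:chain[blocks] ⇒ blocked
  3. V ← H → P → Y → M → J — H:fork[blocks]; P:chain[blocks]; Y:chain[open]; M:chain[blocks] ⇒ blocked
All paths are blocked; V ⊥ J | {H, M, P} holds.

Yes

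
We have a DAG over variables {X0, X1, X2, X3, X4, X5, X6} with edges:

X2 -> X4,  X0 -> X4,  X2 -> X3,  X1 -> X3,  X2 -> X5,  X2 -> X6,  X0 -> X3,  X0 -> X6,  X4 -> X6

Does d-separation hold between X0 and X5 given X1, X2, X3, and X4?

Yes — X0 and X5 are d-separated given {X1, X2, X3, X4}.

5 paths connect X0 and X5; each must be blocked for d-separation to hold:
  1. X0 → X3 ← X2 → X5 — X3:collider[open]; X2:fork[blocks] ⇒ blocked
  2. X0 → X4 → X6 ← X2 → X5 — X4:chain[blocks]; X6:collider[blocks]; X2:fork[blocks] ⇒ blocked
  3. X0 → X4 ← X2 → X5 — X4:collider[open]; X2:fork[blocks] ⇒ blocked
  4. X0 → X6 ← X4 ← X2 → X5 — X6:collider[blocks]; X4:chain[blocks]; X2:fork[blocks] ⇒ blocked
  5. X0 → X6 ← X2 → X5 — X6:collider[blocks]; X2:fork[blocks] ⇒ blocked
Every path is blocked, so X0 and X5 are d-separated given {X1, X2, X3, X4}.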